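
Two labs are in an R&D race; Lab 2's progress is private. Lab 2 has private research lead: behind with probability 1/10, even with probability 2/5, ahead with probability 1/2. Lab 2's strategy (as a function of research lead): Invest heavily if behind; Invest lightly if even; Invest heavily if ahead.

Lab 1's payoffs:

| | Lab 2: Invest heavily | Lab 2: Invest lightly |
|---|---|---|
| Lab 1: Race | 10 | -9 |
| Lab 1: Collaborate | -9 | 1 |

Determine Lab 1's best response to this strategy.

Race

Compute Lab 1's expected payoff for each action, taking the expectation over Lab 2's type.
E[Race] = 1/10·(10) + 2/5·(-9) + 1/2·(10) = 12/5
E[Collaborate] = 1/10·(-9) + 2/5·(1) + 1/2·(-9) = -5
Best response: Race (12/5 is the largest).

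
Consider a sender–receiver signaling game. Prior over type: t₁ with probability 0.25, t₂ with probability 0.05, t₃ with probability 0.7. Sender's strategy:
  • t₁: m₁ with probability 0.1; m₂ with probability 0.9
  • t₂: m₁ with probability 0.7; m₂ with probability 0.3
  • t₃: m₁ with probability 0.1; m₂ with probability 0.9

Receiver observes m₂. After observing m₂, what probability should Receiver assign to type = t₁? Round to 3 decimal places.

0.259

P(m₂) = 0.25·0.9 + 0.05·0.3 + 0.7·0.9 = 0.87
P(t₁ | m₂) = (0.25·0.9) / 0.87 = 0.225 / 0.87 = 0.258621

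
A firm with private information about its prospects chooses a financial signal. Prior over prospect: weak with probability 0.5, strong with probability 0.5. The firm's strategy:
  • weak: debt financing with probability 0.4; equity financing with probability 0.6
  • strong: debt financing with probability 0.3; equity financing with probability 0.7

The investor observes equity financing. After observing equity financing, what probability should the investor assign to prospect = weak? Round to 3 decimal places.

Apply Bayes' rule using the sender's strategy as the likelihood.
P(equity financing) = 0.5·0.6 + 0.5·0.7 = 0.65
P(weak | equity financing) = (0.5·0.6) / 0.65 = 0.3 / 0.65 = 0.461538

0.462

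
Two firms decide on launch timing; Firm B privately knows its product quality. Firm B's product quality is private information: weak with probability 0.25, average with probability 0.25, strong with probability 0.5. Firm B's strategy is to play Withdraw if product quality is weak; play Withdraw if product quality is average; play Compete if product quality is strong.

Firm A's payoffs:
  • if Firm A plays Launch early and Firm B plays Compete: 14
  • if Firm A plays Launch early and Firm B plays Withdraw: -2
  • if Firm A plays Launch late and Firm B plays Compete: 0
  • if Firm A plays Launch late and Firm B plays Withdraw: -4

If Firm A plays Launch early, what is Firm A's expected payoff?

6

E[Launch early] = 0.25·(-2) + 0.25·(-2) + 0.5·14 = (-0.5) + (-0.5) + 7 = 6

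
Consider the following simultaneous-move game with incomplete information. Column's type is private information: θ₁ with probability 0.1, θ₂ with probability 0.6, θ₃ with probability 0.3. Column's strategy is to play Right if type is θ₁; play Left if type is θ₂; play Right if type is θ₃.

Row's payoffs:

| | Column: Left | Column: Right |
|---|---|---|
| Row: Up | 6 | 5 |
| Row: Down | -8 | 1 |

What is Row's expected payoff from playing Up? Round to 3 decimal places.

5.600

E[Up] = 0.1·5 + 0.6·6 + 0.3·5 = 0.5 + 3.6 + 1.5 = 5.6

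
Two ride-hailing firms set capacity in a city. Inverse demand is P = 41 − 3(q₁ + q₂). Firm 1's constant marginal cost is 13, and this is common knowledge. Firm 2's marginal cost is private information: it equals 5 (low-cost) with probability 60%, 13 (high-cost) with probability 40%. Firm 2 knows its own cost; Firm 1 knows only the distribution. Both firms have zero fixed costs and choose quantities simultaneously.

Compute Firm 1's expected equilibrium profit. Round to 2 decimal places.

19.93

Firm 2 with cost c maximizes (41 − 3(q₁+q₂) − c)·q₂, giving q₂(c) = (41 − c − 3q₁)/6.
E[c₂] = 0.6·5 + 0.4·13 = 8.2
Firm 1's FOC against E[q₂] yields q₁ = (41 − 2·13 + E[c₂])/9 = (41 − 26 + 8.2)/9 = 2.57778.
E[P] = 41 − 3·(q₁ + E[q₂]) = 20.7333; Firm 1's expected profit = (E[P] − 13)·q₁ = (20.7333 − 13)·2.57778 = 19.9348.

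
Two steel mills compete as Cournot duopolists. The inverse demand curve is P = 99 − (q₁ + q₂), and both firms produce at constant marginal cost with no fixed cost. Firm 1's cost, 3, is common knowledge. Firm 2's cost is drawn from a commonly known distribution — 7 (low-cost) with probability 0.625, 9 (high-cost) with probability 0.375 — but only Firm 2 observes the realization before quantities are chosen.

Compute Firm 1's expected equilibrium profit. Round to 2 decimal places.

1127.84

Each type of Firm 2 best-responds to q₁; Firm 1 best-responds to the expected q₂ over Firm 2's types.
Firm 2 with cost c maximizes (99 − (q₁+q₂) − c)·q₂, giving q₂(c) = (99 − c − q₁)/2.
E[c₂] = 0.625·7 + 0.375·9 = 7.75
Firm 1's FOC against E[q₂] yields q₁ = (99 − 2·3 + E[c₂])/3 = (99 − 6 + 7.75)/3 = 33.5833.
E[P] = 99 − (q₁ + E[q₂]) = 36.5833; Firm 1's expected profit = (E[P] − 3)·q₁ = (36.5833 − 3)·33.5833 = 1127.84.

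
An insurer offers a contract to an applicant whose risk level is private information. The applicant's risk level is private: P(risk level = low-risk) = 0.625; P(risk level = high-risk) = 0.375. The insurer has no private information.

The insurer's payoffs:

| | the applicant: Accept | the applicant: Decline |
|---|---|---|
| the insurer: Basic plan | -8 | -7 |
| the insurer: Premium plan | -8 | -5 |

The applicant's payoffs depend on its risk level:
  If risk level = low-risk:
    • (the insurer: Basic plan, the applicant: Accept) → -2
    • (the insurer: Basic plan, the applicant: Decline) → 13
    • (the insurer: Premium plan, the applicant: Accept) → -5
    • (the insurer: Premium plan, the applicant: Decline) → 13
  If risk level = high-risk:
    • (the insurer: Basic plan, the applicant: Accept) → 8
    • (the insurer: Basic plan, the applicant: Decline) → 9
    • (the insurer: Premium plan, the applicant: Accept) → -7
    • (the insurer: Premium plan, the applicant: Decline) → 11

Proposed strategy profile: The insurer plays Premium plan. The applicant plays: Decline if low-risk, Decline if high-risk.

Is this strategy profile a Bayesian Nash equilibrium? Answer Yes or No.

Yes

The insurer plays Premium plan: E[Premium plan] = 0.625·(-5) + 0.375·(-5) = -5; E[Basic plan] = -7. Best-responding. ✓
The applicant (risk level low-risk), facing Premium plan: Accept gives -5, Decline gives 13. Proposed Decline is best. ✓
The applicant (risk level high-risk), facing Premium plan: Accept gives -7, Decline gives 11. Proposed Decline is best. ✓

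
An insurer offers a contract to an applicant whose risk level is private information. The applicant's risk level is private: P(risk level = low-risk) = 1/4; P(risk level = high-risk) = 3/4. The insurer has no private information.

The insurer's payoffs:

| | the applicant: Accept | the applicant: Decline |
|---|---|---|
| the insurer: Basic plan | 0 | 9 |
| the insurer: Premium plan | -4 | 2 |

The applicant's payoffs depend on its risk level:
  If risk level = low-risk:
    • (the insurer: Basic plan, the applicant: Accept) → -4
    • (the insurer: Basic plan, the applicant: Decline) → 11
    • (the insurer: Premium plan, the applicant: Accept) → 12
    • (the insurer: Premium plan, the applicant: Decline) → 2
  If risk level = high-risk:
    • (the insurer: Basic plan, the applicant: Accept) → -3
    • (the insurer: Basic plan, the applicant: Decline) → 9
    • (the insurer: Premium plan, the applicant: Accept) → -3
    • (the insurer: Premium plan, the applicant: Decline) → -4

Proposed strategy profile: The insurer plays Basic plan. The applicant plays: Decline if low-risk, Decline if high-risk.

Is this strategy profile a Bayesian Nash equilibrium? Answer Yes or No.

Yes

The insurer plays Basic plan: E[Basic plan] = 1/4·(9) + 3/4·(9) = 9; E[Premium plan] = 2. Best-responding. ✓
The applicant (risk level low-risk), facing Basic plan: Accept gives -4, Decline gives 11. Proposed Decline is best. ✓
The applicant (risk level high-risk), facing Basic plan: Accept gives -3, Decline gives 9. Proposed Decline is best. ✓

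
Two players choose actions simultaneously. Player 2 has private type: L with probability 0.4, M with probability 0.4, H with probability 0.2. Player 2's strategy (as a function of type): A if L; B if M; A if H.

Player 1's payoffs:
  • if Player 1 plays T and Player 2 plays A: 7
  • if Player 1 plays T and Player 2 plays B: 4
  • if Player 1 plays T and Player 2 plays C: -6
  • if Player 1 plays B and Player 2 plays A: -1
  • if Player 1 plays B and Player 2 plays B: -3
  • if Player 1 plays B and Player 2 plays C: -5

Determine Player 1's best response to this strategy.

T

Compute Player 1's expected payoff for each action, taking the expectation over Player 2's type.
E[T] = 0.4·(7) + 0.4·(4) + 0.2·(7) = 5.8
E[B] = 0.4·(-1) + 0.4·(-3) + 0.2·(-1) = -1.8
Best response: T (5.8 is the largest).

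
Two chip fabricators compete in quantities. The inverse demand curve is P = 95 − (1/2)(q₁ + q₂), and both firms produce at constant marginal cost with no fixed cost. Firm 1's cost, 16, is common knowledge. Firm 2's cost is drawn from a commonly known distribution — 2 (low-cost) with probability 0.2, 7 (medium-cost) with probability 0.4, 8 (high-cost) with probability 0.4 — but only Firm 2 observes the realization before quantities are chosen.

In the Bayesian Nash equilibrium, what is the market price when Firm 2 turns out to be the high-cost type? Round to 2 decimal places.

Firm 2 with cost c maximizes (95 − (1/2)(q₁+q₂) − c)·q₂, giving q₂(c) = (95 − c − (1/2)q₁).
E[c₂] = 0.2·2 + 0.4·7 + 0.4·8 = 6.4
Firm 1's FOC against E[q₂] yields q₁ = (95 − 2·16 + E[c₂])/(3/2) = (95 − 32 + 6.4)/(3/2) = 46.2667.
q₂(high-cost) = 63.8667, so P = 95 − (1/2)·(46.2667 + 63.8667) = 39.9333.

39.93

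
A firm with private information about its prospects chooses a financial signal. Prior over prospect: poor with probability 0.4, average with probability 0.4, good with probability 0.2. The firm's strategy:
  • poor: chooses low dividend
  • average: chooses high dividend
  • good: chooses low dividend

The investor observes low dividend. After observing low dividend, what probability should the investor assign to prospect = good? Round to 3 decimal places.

Apply Bayes' rule using the sender's strategy as the likelihood.
P(low dividend) = 0.4·1 + 0.4·0 + 0.2·1 = 0.6
P(good | low dividend) = (0.2·1) / 0.6 = 0.2 / 0.6 = 0.333333

0.333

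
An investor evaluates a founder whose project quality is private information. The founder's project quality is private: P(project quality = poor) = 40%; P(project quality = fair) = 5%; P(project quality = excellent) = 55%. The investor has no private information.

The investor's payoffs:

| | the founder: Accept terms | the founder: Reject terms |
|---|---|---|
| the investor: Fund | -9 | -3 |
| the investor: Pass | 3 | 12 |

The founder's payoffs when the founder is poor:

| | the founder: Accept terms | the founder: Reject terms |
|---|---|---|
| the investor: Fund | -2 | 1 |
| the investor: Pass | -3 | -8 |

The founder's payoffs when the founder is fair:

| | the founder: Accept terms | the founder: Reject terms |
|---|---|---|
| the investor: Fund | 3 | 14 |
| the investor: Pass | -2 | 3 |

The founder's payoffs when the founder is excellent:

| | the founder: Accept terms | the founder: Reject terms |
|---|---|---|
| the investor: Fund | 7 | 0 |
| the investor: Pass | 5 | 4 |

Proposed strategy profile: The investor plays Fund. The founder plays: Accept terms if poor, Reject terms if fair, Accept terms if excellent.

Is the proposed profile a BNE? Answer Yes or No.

No

The investor plays Fund: E[Fund] = 0.4·(-9) + 0.05·(-3) + 0.55·(-9) = -8.7; E[Pass] = 3.45. Not best-responding. ✗
The founder (project quality poor), facing Fund: Accept terms gives -2, Reject terms gives 1. Proposed Accept terms is not best — profitable deviation exists. ✗
The founder (project quality fair), facing Fund: Accept terms gives 3, Reject terms gives 14. Proposed Reject terms is best. ✓
The founder (project quality excellent), facing Fund: Accept terms gives 7, Reject terms gives 0. Proposed Accept terms is best. ✓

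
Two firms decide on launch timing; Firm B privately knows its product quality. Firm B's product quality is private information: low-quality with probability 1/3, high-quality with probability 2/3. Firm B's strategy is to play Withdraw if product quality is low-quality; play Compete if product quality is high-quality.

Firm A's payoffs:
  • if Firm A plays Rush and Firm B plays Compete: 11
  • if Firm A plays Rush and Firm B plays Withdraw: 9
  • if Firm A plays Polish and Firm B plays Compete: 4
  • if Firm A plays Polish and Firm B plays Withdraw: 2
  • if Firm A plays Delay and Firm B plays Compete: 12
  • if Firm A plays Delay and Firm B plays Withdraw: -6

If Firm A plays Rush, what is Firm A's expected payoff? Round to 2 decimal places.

10.33

E[Rush] = 1/3·9 + 2/3·11 = 3 + 22/3 = 31/3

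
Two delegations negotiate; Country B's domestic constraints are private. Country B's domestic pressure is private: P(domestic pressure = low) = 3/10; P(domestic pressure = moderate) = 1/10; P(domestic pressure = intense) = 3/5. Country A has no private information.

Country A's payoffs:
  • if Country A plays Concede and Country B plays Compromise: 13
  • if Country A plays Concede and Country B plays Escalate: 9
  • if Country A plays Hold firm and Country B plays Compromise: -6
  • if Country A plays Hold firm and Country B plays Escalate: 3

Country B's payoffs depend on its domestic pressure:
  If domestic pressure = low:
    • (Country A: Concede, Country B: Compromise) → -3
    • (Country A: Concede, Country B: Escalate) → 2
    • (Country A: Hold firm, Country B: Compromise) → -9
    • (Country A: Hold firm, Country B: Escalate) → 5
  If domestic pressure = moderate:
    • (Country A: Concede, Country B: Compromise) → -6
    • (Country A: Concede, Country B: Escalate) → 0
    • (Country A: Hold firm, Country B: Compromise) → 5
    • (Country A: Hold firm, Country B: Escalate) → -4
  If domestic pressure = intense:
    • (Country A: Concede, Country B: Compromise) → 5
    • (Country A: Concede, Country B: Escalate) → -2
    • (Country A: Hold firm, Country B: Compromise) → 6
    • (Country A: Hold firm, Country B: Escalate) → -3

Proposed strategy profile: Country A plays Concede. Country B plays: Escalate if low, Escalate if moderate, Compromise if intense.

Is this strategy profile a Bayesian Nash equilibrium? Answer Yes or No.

Country A plays Concede: E[Concede] = 3/10·(9) + 1/10·(9) + 3/5·(13) = 57/5; E[Hold firm] = -12/5. Best-responding. ✓
Country B (domestic pressure low), facing Concede: Compromise gives -3, Escalate gives 2. Proposed Escalate is best. ✓
Country B (domestic pressure moderate), facing Concede: Compromise gives -6, Escalate gives 0. Proposed Escalate is best. ✓
Country B (domestic pressure intense), facing Concede: Compromise gives 5, Escalate gives -2. Proposed Compromise is best. ✓

Yes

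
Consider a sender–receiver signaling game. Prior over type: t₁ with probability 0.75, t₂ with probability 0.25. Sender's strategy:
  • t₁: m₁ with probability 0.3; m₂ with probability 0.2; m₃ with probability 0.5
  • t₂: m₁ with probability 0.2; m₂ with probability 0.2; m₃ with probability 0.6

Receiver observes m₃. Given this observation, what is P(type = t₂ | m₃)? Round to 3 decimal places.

P(m₃) = 0.75·0.5 + 0.25·0.6 = 0.525
P(t₂ | m₃) = (0.25·0.6) / 0.525 = 0.15 / 0.525 = 0.285714

0.286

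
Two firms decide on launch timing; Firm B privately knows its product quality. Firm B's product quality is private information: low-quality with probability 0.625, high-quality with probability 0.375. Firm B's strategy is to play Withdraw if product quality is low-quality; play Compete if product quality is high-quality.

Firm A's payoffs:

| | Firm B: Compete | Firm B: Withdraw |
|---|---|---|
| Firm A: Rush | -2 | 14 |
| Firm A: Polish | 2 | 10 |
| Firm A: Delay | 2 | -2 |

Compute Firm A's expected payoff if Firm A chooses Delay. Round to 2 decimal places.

E[Delay] = 0.625·(-2) + 0.375·2 = (-1.25) + 0.75 = -0.5

-0.50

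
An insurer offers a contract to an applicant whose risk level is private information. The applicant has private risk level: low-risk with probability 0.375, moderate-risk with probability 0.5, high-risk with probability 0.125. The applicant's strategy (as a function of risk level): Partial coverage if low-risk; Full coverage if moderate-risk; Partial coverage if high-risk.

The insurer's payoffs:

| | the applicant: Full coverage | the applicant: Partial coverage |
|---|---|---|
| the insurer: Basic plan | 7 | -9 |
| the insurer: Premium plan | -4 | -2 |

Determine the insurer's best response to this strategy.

Basic plan

Compute the insurer's expected payoff for each action, taking the expectation over the applicant's type.
E[Basic plan] = 0.375·(-9) + 0.5·(7) + 0.125·(-9) = -1
E[Premium plan] = 0.375·(-2) + 0.5·(-4) + 0.125·(-2) = -3
Best response: Basic plan (-1 is the largest).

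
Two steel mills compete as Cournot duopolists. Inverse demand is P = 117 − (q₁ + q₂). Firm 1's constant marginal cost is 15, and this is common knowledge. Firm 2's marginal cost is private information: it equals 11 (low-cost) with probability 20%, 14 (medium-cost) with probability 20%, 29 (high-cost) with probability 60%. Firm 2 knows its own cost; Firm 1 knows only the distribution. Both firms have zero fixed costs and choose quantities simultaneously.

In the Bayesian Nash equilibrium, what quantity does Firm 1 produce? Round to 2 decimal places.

Each type of Firm 2 best-responds to q₁; Firm 1 best-responds to the expected q₂ over Firm 2's types.
Firm 2 with cost c maximizes (117 − (q₁+q₂) − c)·q₂, giving q₂(c) = (117 − c − q₁)/2.
E[c₂] = 0.2·11 + 0.2·14 + 0.6·29 = 22.4
Firm 1's FOC against E[q₂] yields q₁ = (117 − 2·15 + E[c₂])/3 = (117 − 30 + 22.4)/3 = 36.4667.

36.47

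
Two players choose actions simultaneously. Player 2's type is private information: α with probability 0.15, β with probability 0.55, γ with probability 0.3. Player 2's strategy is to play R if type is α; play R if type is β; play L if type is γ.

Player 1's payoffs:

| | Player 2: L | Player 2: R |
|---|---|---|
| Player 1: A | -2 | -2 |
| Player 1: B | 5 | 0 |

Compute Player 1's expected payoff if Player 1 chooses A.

-2

E[A] = 0.15·(-2) + 0.55·(-2) + 0.3·(-2) = (-0.3) + (-1.1) + (-0.6) = -2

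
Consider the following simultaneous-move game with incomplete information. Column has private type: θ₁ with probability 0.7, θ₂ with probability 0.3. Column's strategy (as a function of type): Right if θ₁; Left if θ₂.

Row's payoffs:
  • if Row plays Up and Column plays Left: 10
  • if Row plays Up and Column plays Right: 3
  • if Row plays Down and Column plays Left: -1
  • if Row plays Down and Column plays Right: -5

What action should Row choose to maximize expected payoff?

E[Up] = 0.7·(3) + 0.3·(10) = 5.1
E[Down] = 0.7·(-5) + 0.3·(-1) = -3.8
Best response: Up (5.1 is the largest).

Up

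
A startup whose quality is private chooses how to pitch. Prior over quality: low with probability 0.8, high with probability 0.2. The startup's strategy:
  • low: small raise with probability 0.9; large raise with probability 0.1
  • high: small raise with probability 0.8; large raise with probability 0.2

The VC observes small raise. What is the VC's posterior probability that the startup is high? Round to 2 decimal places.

P(small raise) = 0.8·0.9 + 0.2·0.8 = 0.88
P(high | small raise) = (0.2·0.8) / 0.88 = 0.16 / 0.88 = 0.181818

0.18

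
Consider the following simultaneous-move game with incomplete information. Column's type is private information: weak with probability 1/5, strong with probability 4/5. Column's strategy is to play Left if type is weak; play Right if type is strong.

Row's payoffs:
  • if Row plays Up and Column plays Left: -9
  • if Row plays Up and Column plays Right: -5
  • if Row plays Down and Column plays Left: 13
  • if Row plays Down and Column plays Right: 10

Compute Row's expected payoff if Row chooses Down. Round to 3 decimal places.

E[Down] = 1/5·13 + 4/5·10 = 13/5 + 8 = 53/5

10.600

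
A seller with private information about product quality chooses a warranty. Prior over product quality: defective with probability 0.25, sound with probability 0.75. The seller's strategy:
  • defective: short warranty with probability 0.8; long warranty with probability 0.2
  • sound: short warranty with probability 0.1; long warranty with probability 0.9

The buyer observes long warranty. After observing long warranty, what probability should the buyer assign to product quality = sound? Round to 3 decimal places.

P(long warranty) = 0.25·0.2 + 0.75·0.9 = 0.725
P(sound | long warranty) = (0.75·0.9) / 0.725 = 0.675 / 0.725 = 0.931034

0.931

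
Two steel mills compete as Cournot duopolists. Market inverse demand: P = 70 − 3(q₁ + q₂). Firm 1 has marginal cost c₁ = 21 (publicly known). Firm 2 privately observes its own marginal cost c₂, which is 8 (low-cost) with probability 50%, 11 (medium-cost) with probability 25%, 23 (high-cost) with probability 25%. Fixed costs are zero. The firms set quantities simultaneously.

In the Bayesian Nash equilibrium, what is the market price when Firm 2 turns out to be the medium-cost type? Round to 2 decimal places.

33.75

Each type of Firm 2 best-responds to q₁; Firm 1 best-responds to the expected q₂ over Firm 2's types.
Firm 2 with cost c maximizes (70 − 3(q₁+q₂) − c)·q₂, giving q₂(c) = (70 − c − 3q₁)/6.
E[c₂] = 0.5·8 + 0.25·11 + 0.25·23 = 12.5
Firm 1's FOC against E[q₂] yields q₁ = (70 − 2·21 + E[c₂])/9 = (70 − 42 + 12.5)/9 = 4.5.
q₂(medium-cost) = 7.58333, so P = 70 − 3·(4.5 + 7.58333) = 33.75.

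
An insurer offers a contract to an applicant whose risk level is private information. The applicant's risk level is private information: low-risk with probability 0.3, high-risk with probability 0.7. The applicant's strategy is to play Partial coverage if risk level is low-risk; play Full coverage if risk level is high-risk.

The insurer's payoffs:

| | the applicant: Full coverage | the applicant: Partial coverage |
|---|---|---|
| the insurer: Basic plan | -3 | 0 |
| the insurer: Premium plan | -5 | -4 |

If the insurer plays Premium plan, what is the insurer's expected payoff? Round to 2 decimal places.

-4.70

E[Premium plan] = 0.3·(-4) + 0.7·(-5) = (-1.2) + (-3.5) = -4.7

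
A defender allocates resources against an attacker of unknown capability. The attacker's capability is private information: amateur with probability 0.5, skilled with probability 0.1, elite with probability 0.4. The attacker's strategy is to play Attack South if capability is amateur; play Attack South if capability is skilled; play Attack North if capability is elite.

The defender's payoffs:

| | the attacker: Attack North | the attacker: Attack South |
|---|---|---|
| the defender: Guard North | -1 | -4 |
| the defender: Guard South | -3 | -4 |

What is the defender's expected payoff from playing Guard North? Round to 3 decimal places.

Take the expectation over the attacker's capability, weighting each type's action by its prior probability.
E[Guard North] = 0.5·(-4) + 0.1·(-4) + 0.4·(-1) = (-2) + (-0.4) + (-0.4) = -2.8

-2.800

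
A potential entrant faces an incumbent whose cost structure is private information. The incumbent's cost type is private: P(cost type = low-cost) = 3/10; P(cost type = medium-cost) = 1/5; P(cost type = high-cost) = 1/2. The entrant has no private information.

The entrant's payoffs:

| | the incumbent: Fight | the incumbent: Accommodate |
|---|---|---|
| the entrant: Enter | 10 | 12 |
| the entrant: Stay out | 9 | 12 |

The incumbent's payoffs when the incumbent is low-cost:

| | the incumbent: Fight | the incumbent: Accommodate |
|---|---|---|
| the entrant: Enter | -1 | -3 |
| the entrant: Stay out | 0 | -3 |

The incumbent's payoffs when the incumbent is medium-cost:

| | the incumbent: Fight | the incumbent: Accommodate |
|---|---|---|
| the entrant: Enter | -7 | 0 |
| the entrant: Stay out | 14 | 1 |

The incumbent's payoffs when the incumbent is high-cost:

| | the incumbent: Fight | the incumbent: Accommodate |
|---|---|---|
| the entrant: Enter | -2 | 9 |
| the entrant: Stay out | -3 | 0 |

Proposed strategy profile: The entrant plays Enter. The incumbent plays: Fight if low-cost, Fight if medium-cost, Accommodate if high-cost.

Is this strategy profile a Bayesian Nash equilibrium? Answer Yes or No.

No

The entrant plays Enter: E[Enter] = 3/10·(10) + 1/5·(10) + 1/2·(12) = 11; E[Stay out] = 21/2. Best-responding. ✓
The incumbent (cost type low-cost), facing Enter: Fight gives -1, Accommodate gives -3. Proposed Fight is best. ✓
The incumbent (cost type medium-cost), facing Enter: Fight gives -7, Accommodate gives 0. Proposed Fight is not best — profitable deviation exists. ✗
The incumbent (cost type high-cost), facing Enter: Fight gives -2, Accommodate gives 9. Proposed Accommodate is best. ✓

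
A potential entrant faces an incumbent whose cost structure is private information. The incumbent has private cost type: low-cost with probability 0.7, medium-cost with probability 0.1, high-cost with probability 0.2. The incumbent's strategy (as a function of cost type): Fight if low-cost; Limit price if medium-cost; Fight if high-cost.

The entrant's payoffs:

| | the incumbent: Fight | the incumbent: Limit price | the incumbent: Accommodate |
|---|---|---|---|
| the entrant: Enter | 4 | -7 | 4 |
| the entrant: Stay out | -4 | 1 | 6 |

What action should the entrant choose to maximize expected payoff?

E[Enter] = 0.7·(4) + 0.1·(-7) + 0.2·(4) = 2.9
E[Stay out] = 0.7·(-4) + 0.1·(1) + 0.2·(-4) = -3.5
Best response: Enter (2.9 is the largest).

Enter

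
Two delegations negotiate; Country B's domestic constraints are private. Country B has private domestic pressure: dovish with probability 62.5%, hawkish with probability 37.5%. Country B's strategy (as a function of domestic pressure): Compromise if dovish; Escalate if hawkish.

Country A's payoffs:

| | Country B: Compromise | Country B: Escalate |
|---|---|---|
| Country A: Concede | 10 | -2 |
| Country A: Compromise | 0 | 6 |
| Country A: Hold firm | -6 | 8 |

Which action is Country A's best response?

Concede

E[Concede] = 0.625·(10) + 0.375·(-2) = 5.5
E[Compromise] = 0.625·(0) + 0.375·(6) = 2.25
E[Hold firm] = 0.625·(-6) + 0.375·(8) = -0.75
Best response: Concede (5.5 is the largest).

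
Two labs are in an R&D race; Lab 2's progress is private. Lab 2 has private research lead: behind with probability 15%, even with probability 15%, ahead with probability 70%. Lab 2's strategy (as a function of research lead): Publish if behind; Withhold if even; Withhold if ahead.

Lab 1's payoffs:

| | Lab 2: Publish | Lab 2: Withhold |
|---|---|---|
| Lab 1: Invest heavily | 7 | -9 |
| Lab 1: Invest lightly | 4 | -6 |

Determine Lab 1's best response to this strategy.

Compute Lab 1's expected payoff for each action, taking the expectation over Lab 2's type.
E[Invest heavily] = 0.15·(7) + 0.15·(-9) + 0.7·(-9) = -6.6
E[Invest lightly] = 0.15·(4) + 0.15·(-6) + 0.7·(-6) = -4.5
Best response: Invest lightly (-4.5 is the largest).

Invest lightly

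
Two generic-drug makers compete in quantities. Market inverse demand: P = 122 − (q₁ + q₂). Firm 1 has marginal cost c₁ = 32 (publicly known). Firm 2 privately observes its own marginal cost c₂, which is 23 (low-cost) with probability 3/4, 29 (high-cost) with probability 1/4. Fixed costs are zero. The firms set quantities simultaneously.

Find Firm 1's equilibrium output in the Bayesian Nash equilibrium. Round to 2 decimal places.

Firm 2 with cost c maximizes (122 − (q₁+q₂) − c)·q₂, giving q₂(c) = (122 − c − q₁)/2.
E[c₂] = 3/4·23 + 1/4·29 = 24.5
Firm 1's FOC against E[q₂] yields q₁ = (122 − 2·32 + E[c₂])/3 = (122 − 64 + 24.5)/3 = 27.5.

27.50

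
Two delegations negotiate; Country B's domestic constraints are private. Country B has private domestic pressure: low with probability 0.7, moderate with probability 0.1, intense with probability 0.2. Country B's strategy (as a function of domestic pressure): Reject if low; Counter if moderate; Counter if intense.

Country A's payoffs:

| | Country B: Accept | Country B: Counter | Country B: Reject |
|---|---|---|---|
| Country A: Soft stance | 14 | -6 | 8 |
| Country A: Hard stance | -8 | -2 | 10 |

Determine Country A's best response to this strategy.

Compute Country A's expected payoff for each action, taking the expectation over Country B's type.
E[Soft stance] = 0.7·(8) + 0.1·(-6) + 0.2·(-6) = 3.8
E[Hard stance] = 0.7·(10) + 0.1·(-2) + 0.2·(-2) = 6.4
Best response: Hard stance (6.4 is the largest).

Hard stance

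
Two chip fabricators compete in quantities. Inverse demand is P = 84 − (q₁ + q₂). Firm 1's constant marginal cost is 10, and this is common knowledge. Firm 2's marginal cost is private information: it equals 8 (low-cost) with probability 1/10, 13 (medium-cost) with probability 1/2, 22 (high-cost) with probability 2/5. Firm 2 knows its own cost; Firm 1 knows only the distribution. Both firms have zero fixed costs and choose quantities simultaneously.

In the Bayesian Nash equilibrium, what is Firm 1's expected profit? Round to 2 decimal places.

Type-c best response for Firm 2: q₂(c) = (84 − c)/2 − q₁/2.
Firm 1 maximizes expected profit; its first-order condition is 84 − 2q₁ − E[q₂] − 10 = 0.
Substituting E[q₂] and solving: E[c₂] = 16.1, so q₁ = (84 − 2·10 + 16.1)/3 = 26.7.
E[P] = 84 − (q₁ + E[q₂]) = 36.7; Firm 1's expected profit = (E[P] − 10)·q₁ = (36.7 − 10)·26.7 = 712.89.

712.89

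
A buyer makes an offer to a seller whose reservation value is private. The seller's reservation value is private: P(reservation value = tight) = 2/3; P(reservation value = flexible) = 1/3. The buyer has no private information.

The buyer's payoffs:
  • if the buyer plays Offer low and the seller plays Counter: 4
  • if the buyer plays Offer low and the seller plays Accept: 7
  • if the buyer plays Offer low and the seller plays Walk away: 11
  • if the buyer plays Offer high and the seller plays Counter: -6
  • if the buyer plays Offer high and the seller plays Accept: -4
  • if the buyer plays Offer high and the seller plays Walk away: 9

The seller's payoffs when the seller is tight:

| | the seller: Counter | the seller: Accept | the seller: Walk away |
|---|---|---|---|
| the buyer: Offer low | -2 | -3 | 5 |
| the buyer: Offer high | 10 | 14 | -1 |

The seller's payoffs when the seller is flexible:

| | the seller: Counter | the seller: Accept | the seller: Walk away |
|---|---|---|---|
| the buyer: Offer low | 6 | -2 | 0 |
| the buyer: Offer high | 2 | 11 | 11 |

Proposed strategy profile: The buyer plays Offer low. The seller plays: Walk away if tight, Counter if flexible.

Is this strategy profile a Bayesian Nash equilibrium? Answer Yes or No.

The buyer plays Offer low: E[Offer low] = 2/3·(11) + 1/3·(4) = 26/3; E[Offer high] = 4. Best-responding. ✓
The seller (reservation value tight), facing Offer low: Counter gives -2, Accept gives -3, Walk away gives 5. Proposed Walk away is best. ✓
The seller (reservation value flexible), facing Offer low: Counter gives 6, Accept gives -2, Walk away gives 0. Proposed Counter is best. ✓

Yes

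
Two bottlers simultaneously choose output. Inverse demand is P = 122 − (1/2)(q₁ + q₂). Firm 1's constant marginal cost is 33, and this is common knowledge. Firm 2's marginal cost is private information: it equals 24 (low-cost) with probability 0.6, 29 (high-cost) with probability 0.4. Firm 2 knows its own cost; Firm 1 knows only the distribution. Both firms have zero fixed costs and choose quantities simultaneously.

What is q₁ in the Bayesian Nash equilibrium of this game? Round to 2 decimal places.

Type-c best response for Firm 2: q₂(c) = (122 − c) − q₁/2.
Firm 1 maximizes expected profit; its first-order condition is 122 − q₁ − (1/2)E[q₂] − 33 = 0.
Substituting E[q₂] and solving: E[c₂] = 26, so q₁ = (122 − 2·33 + 26)/(3/2) = 54.6667.

54.67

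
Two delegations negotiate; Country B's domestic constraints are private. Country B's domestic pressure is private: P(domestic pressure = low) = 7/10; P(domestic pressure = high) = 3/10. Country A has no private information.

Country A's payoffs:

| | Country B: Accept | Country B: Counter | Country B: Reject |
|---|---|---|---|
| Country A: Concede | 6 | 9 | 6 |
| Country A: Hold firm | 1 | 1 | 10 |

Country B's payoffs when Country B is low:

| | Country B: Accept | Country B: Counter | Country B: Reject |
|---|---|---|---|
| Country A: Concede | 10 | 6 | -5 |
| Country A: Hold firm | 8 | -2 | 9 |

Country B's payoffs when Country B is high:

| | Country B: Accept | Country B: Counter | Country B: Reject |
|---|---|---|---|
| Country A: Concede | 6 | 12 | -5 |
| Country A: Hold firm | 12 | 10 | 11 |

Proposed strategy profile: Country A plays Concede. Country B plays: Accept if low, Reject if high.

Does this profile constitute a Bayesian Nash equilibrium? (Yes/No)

Country A plays Concede: E[Concede] = 7/10·(6) + 3/10·(6) = 6; E[Hold firm] = 37/10. Best-responding. ✓
Country B (domestic pressure low), facing Concede: Accept gives 10, Counter gives 6, Reject gives -5. Proposed Accept is best. ✓
Country B (domestic pressure high), facing Concede: Accept gives 6, Counter gives 12, Reject gives -5. Proposed Reject is not best — profitable deviation exists. ✗

No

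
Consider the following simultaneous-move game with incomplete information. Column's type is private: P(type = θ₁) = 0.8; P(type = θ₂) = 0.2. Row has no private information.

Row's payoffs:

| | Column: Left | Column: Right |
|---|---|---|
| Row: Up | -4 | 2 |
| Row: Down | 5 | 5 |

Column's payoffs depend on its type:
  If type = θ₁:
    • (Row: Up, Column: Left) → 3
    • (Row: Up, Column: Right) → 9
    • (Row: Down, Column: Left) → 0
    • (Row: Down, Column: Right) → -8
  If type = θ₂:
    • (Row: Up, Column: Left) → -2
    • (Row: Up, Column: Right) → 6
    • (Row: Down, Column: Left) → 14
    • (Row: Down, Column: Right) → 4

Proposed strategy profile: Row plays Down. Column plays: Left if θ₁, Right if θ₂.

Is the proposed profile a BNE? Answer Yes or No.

No

A profile is a BNE iff every type of every player is best-responding given beliefs about the other side.
Row plays Down: E[Down] = 0.8·(5) + 0.2·(5) = 5; E[Up] = -2.8. Best-responding. ✓
Column (type θ₁), facing Down: Left gives 0, Right gives -8. Proposed Left is best. ✓
Column (type θ₂), facing Down: Left gives 14, Right gives 4. Proposed Right is not best — profitable deviation exists. ✗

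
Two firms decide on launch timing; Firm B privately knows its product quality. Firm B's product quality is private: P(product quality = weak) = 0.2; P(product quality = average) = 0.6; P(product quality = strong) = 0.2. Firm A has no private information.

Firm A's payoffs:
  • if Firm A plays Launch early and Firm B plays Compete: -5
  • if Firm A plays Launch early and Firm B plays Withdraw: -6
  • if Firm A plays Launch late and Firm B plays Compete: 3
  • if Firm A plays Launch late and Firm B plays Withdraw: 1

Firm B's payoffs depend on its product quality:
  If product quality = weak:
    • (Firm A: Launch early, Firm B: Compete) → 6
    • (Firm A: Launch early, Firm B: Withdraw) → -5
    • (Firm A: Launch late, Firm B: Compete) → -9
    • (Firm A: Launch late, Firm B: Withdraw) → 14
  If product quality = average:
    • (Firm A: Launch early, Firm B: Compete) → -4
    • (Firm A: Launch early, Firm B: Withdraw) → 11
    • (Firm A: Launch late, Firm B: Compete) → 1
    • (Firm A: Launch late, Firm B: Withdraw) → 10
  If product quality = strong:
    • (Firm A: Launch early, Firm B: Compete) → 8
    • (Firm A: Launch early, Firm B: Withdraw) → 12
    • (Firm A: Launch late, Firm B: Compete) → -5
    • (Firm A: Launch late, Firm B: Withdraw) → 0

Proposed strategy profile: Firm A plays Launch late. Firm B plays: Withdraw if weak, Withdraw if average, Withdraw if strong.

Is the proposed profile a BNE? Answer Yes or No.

Firm A plays Launch late: E[Launch late] = 0.2·(1) + 0.6·(1) + 0.2·(1) = 1; E[Launch early] = -6. Best-responding. ✓
Firm B (product quality weak), facing Launch late: Compete gives -9, Withdraw gives 14. Proposed Withdraw is best. ✓
Firm B (product quality average), facing Launch late: Compete gives 1, Withdraw gives 10. Proposed Withdraw is best. ✓
Firm B (product quality strong), facing Launch late: Compete gives -5, Withdraw gives 0. Proposed Withdraw is best. ✓

Yes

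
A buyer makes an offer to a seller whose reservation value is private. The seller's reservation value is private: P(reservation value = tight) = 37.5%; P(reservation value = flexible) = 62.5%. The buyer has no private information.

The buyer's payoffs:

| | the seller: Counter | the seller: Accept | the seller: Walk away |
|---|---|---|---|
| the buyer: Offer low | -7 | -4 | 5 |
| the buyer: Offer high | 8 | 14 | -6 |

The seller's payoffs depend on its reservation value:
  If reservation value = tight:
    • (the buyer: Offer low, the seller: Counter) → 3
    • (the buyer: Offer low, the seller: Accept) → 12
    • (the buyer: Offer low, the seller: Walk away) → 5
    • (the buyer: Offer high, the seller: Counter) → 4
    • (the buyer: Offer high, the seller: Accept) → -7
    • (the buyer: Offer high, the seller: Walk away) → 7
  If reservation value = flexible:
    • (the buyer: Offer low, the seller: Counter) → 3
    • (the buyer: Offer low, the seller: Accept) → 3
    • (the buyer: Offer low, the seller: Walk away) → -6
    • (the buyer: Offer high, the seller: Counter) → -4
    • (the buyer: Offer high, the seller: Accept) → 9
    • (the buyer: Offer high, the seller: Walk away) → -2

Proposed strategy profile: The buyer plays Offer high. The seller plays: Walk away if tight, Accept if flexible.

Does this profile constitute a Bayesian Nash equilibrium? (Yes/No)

The buyer plays Offer high: E[Offer high] = 0.375·(-6) + 0.625·(14) = 6.5; E[Offer low] = -0.625. Best-responding. ✓
The seller (reservation value tight), facing Offer high: Counter gives 4, Accept gives -7, Walk away gives 7. Proposed Walk away is best. ✓
The seller (reservation value flexible), facing Offer high: Counter gives -4, Accept gives 9, Walk away gives -2. Proposed Accept is best. ✓

Yes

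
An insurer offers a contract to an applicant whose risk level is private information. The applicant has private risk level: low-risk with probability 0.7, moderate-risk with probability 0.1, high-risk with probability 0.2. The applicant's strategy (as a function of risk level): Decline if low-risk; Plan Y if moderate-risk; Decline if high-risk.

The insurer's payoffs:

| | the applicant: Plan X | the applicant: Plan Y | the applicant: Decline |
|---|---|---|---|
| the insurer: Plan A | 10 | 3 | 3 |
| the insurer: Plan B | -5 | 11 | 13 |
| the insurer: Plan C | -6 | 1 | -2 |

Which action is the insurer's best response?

Plan B

Compute the insurer's expected payoff for each action, taking the expectation over the applicant's type.
E[Plan A] = 0.7·(3) + 0.1·(3) + 0.2·(3) = 3
E[Plan B] = 0.7·(13) + 0.1·(11) + 0.2·(13) = 12.8
E[Plan C] = 0.7·(-2) + 0.1·(1) + 0.2·(-2) = -1.7
Best response: Plan B (12.8 is the largest).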